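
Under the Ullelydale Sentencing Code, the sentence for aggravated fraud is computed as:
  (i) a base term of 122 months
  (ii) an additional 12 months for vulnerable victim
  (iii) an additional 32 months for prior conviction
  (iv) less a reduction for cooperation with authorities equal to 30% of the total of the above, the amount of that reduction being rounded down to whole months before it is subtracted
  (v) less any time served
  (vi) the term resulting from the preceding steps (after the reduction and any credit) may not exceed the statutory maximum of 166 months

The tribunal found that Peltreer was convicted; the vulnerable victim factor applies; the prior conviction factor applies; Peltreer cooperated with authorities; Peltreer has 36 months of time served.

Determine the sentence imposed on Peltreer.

Vulnerable victim enhancement: +12 months
Prior conviction enhancement: +32 months
Adjusted term: 122 months + 12 months + 32 months = 166 months
Cooperation with authorities reduction: 30% of 166 months = 49 months (rounded down)
After reduction: 166 − 49 = 117 months
Less time served: 117 months − 36 months = 81 months
Cap at 166 months: 81 months is within the cap, no reduction.

81 months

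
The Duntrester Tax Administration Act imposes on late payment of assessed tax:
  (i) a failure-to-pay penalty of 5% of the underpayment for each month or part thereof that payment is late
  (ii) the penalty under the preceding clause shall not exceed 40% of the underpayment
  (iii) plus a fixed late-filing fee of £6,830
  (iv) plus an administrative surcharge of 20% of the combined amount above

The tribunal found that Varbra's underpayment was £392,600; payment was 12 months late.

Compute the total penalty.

Accrued rate: 5% × 12 = 60%, capped at 40% → 40%
Failure-to-pay penalty: 40% of £392,600 = £157,040
Penalty before surcharge: £157,040 + £6,830 = £163,870
Administrative surcharge: 20% of £163,870 = £32,774
Total penalty: £163,870 + £32,774 = £196,644

£196,644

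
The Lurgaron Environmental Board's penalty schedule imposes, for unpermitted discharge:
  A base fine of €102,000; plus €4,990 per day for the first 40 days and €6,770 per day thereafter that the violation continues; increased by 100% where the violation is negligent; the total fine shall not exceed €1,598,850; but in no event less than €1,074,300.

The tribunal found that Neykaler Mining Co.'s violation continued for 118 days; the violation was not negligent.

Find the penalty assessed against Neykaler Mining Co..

€1,074,300

First 40 days: 40 × €4,990 = €199,600
Remaining days: (118 − 40) × €6,770 = €528,060
Per-day component: €199,600 + €528,060 = €727,660
Base plus per-day: €102,000 + €727,660 = €829,660
The violation was not negligent: no 100% increase.
Cap at €1,598,850: €829,660 is within the cap, no reduction.
Minimum €1,074,300: €829,660 is below the minimum → €1,074,300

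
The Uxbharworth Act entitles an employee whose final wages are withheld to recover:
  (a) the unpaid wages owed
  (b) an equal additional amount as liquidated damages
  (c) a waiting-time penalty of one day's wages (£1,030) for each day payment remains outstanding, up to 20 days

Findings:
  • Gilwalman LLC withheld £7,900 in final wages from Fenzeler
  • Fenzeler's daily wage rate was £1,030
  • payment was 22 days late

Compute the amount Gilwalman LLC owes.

Liquidated damages (equal amount): £7,900
Penalty days: min(22, 20) = 20
Waiting-time penalty: 20 × £1,030 = £20,600
Total award: £7,900 + £7,900 + £20,600 = £36,400

£36,400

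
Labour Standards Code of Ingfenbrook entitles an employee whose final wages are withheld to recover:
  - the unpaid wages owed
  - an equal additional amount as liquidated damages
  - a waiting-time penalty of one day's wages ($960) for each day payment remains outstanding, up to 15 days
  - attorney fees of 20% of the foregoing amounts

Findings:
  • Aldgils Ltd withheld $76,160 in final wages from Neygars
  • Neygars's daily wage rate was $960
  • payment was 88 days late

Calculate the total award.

Liquidated damages (equal amount): $76,160
Penalty days: min(88, 15) = 15
Waiting-time penalty: 15 × $960 = $14,400
Subtotal: $76,160 + $76,160 + $14,400 = $166,720
Attorney fees: 20% of $166,720 = $33,344
Total award: $166,720 + $33,344 = $200,064

$200,064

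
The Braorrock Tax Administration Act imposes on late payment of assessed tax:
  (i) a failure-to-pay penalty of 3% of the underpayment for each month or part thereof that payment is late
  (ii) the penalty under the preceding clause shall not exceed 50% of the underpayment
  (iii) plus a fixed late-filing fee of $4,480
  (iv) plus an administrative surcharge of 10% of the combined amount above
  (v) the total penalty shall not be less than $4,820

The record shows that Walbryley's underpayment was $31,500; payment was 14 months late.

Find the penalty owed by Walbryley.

$19,481

Accrued rate: 3% × 14 = 42%, capped at 50% → 42%
Failure-to-pay penalty: 42% of $31,500 = $13,230
Penalty before surcharge: $13,230 + $4,480 = $17,710
Administrative surcharge: 10% of $17,710 = $1,771
Total penalty: $17,710 + $1,771 = $19,481
Minimum $4,820: $19,481 meets the minimum, no increase.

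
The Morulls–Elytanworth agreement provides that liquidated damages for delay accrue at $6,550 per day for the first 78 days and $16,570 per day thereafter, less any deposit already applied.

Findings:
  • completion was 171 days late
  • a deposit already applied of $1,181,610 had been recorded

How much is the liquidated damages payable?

$870,300

First 78 days: 78 × $6,550 = $510,900
Remaining days: (171 − 78) × $16,570 = $1,541,010
Accrued per-day damages: $510,900 + $1,541,010 = $2,051,910
Less deposit already applied: $2,051,910 − $1,181,610 = $870,300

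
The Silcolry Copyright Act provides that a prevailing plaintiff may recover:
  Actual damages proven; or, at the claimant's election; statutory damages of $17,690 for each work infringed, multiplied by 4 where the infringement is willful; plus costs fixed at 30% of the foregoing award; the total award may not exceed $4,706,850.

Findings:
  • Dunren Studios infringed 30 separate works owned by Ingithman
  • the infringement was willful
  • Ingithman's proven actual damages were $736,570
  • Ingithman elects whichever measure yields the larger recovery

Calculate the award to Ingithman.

$2,759,640

Statutory damages: 30 × $17,690 = $530,700
Multiplied by 4: 4 × $530,700 = $2,122,800
Greater of actual damages ($736,570) or enhanced statutory damages ($2,122,800): $2,122,800
Costs: 30% of $2,122,800 = $636,840
Award plus costs: $2,122,800 + $636,840 = $2,759,640
Cap at $4,706,850: $2,759,640 is within the cap, no reduction.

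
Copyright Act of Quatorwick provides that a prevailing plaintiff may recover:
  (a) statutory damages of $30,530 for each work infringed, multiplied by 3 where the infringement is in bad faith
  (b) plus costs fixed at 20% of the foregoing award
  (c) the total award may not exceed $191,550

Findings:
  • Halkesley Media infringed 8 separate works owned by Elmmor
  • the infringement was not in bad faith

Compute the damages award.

Statutory damages: 8 × $30,530 = $244,240
Infringement not in bad faith: no ×3 enhancement.
Costs: 20% of $244,240 = $48,848
Award plus costs: $244,240 + $48,848 = $293,088
Cap at $191,550: $293,088 exceeds the cap → $191,550

$191,550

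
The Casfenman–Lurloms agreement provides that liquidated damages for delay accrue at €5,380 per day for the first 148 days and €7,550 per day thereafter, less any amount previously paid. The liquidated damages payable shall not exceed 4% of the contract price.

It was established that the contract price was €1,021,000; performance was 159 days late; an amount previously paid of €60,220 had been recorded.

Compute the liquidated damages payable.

€40,840

First 148 days: 148 × €5,380 = €796,240
Remaining days: (159 − 148) × €7,550 = €83,050
Accrued per-day damages: €796,240 + €83,050 = €879,290
Less amount previously paid: €879,290 − €60,220 = €819,070
Cap: 4% of €1,021,000 = €40,840
Cap at €40,840: €819,070 exceeds the cap → €40,840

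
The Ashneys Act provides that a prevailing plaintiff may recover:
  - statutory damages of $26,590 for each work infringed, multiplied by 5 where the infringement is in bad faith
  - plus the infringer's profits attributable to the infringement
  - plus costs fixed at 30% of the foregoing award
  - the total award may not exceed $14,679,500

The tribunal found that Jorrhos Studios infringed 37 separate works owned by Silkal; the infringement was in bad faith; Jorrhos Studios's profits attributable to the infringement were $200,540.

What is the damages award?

$6,655,597

Statutory damages: 37 × $26,590 = $983,830
Multiplied by 5: 5 × $983,830 = $4,919,150
Combined award: $4,919,150 + $200,540 = $5,119,690
Costs: 30% of $5,119,690 = $1,535,907
Award plus costs: $5,119,690 + $1,535,907 = $6,655,597
Cap at $14,679,500: $6,655,597 is within the cap, no reduction.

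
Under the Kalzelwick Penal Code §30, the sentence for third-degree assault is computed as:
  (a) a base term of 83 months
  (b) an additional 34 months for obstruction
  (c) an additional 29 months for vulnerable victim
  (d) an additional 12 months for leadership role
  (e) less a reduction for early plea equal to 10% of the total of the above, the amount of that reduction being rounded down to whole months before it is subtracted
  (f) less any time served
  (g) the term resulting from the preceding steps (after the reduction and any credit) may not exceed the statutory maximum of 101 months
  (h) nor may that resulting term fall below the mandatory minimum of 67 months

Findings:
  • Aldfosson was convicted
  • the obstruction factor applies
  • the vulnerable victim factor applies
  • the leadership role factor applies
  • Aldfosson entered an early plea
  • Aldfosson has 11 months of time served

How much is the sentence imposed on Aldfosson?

Obstruction enhancement: +34 months
Vulnerable victim enhancement: +29 months
Leadership role enhancement: +12 months
Adjusted term: 83 months + 34 months + 29 months + 12 months = 158 months
Early plea reduction: 10% of 158 months = 15 months (rounded down)
After reduction: 158 − 15 = 143 months
Less time served: 143 months − 11 months = 132 months
Cap at 101 months: 132 months exceeds the cap → 101 months
Minimum 67 months: 101 months meets the minimum, no increase.

101 months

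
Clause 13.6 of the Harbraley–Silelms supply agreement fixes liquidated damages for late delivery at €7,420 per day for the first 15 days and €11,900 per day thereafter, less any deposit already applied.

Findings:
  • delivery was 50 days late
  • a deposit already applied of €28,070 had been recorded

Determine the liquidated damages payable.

First 15 days: 15 × €7,420 = €111,300
Remaining days: (50 − 15) × €11,900 = €416,500
Accrued per-day damages: €111,300 + €416,500 = €527,800
Less deposit already applied: €527,800 − €28,070 = €499,730

Liquidated damages: €499,730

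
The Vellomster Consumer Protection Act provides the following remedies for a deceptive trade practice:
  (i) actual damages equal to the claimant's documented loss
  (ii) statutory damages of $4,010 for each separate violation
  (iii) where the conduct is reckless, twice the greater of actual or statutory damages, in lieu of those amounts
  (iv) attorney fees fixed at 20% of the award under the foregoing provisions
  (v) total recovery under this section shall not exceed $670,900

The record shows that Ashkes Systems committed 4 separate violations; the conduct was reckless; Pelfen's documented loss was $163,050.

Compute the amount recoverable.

Statutory damages: 4 × $4,010 = $16,040
Greater of actual damages ($163,050) or statutory damages ($16,040): $163,050
Doubled: 2 × $163,050 = $326,100
Attorney fees: 20% of $326,100 = $65,220
Total before cap: $326,100 + $65,220 = $391,320
Cap at $670,900: $391,320 is within the cap, no reduction.

$391,320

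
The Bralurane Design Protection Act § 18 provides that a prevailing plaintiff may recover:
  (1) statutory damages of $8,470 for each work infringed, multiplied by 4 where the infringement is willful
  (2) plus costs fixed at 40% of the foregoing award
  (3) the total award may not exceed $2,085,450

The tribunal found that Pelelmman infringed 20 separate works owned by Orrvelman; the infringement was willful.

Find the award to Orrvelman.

Award: $948,640

Statutory damages: 20 × $8,470 = $169,400
Multiplied by 4: 4 × $169,400 = $677,600
Costs: 40% of $677,600 = $271,040
Award plus costs: $677,600 + $271,040 = $948,640
Cap at $2,085,450: $948,640 is within the cap, no reduction.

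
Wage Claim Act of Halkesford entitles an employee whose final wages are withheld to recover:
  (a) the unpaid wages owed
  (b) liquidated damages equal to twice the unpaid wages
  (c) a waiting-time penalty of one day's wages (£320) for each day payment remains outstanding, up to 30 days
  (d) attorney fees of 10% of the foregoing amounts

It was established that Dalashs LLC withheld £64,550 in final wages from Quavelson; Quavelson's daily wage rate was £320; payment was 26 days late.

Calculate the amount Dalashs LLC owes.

Total award: £222,167

Doubled: 2 × £64,550 = £129,100
Penalty days: min(26, 30) = 26
Waiting-time penalty: 26 × £320 = £8,320
Subtotal: £64,550 + £129,100 + £8,320 = £201,970
Attorney fees: 10% of £201,970 = £20,197
Total award: £201,970 + £20,197 = £222,167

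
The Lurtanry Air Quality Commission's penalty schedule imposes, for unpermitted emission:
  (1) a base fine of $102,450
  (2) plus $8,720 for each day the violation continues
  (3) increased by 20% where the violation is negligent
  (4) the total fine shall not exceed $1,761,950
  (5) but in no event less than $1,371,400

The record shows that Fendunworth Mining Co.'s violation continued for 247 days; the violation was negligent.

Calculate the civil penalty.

Per-day component: 247 × $8,720 = $2,153,840
Base plus per-day: $102,450 + $2,153,840 = $2,256,290
Enhancement: 20% of $2,256,290 = $451,258
Enhanced fine: $2,256,290 + $451,258 = $2,707,548
Cap at $1,761,950: $2,707,548 exceeds the cap → $1,761,950
Minimum $1,371,400: $1,761,950 meets the minimum, no increase.

$1,761,950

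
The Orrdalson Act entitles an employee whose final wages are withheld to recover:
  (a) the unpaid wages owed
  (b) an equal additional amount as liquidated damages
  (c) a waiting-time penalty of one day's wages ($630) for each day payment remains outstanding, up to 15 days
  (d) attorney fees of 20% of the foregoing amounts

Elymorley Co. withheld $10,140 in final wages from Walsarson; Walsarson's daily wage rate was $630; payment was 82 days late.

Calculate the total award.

$35,676

Liquidated damages (equal amount): $10,140
Penalty days: min(82, 15) = 15
Waiting-time penalty: 15 × $630 = $9,450
Subtotal: $10,140 + $10,140 + $9,450 = $29,730
Attorney fees: 20% of $29,730 = $5,946
Total award: $29,730 + $5,946 = $35,676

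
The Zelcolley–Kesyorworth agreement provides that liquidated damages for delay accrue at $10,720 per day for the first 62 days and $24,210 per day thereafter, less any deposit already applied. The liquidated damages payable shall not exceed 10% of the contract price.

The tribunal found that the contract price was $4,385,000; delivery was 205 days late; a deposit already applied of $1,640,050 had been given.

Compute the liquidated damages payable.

First 62 days: 62 × $10,720 = $664,640
Remaining days: (205 − 62) × $24,210 = $3,462,030
Accrued per-day damages: $664,640 + $3,462,030 = $4,126,670
Less deposit already applied: $4,126,670 − $1,640,050 = $2,486,620
Cap: 10% of $4,385,000 = $438,500
Cap at $438,500: $2,486,620 exceeds the cap → $438,500

$438,500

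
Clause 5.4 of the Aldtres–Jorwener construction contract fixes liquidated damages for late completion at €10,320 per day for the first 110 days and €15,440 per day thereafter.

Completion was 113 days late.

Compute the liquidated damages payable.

First 110 days: 110 × €10,320 = €1,135,200
Remaining days: (113 − 110) × €15,440 = €46,320
Accrued per-day damages: €1,135,200 + €46,320 = €1,181,520

Liquidated damages: €1,181,520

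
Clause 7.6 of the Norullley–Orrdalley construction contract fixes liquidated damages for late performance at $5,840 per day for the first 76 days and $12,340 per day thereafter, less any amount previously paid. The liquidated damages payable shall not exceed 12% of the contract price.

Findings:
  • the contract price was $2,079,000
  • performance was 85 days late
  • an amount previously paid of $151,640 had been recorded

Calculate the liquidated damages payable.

Liquidated damages: $249,480

First 76 days: 76 × $5,840 = $443,840
Remaining days: (85 − 76) × $12,340 = $111,060
Accrued per-day damages: $443,840 + $111,060 = $554,900
Less amount previously paid: $554,900 − $151,640 = $403,260
Cap: 12% of $2,079,000 = $249,480
Cap at $249,480: $403,260 exceeds the cap → $249,480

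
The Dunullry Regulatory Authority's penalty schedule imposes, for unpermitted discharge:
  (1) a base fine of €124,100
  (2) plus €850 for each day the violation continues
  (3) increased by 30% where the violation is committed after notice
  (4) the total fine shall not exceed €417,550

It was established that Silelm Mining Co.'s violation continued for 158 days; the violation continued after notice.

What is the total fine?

Per-day component: 158 × €850 = €134,300
Base plus per-day: €124,100 + €134,300 = €258,400
Enhancement: 30% of €258,400 = €77,520
Enhanced fine: €258,400 + €77,520 = €335,920
Cap at €417,550: €335,920 is within the cap, no reduction.

€335,920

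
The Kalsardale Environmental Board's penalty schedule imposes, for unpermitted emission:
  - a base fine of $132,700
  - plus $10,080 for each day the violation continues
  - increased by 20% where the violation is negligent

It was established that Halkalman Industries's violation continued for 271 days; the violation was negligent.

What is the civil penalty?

Per-day component: 271 × $10,080 = $2,731,680
Base plus per-day: $132,700 + $2,731,680 = $2,864,380
Enhancement: 20% of $2,864,380 = $572,876
Enhanced fine: $2,864,380 + $572,876 = $3,437,256

Civil penalty: $3,437,256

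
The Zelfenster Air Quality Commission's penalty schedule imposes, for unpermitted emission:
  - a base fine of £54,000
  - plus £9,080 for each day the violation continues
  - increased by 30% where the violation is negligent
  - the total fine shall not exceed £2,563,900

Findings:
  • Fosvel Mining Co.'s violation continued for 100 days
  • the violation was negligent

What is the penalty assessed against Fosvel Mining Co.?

Per-day component: 100 × £9,080 = £908,000
Base plus per-day: £54,000 + £908,000 = £962,000
Enhancement: 30% of £962,000 = £288,600
Enhanced fine: £962,000 + £288,600 = £1,250,600
Cap at £2,563,900: £1,250,600 is within the cap, no reduction.

£1,250,600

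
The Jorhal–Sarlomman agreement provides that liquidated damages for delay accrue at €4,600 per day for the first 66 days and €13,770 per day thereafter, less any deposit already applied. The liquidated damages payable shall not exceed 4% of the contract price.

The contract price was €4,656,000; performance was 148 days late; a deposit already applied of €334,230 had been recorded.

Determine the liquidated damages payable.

€186,240

First 66 days: 66 × €4,600 = €303,600
Remaining days: (148 − 66) × €13,770 = €1,129,140
Accrued per-day damages: €303,600 + €1,129,140 = €1,432,740
Less deposit already applied: €1,432,740 − €334,230 = €1,098,510
Cap: 4% of €4,656,000 = €186,240
Cap at €186,240: €1,098,510 exceeds the cap → €186,240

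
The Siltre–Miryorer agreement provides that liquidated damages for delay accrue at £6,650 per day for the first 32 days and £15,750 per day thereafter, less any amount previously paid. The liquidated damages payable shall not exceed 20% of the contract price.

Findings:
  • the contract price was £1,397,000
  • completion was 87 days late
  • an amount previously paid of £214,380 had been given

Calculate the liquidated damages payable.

First 32 days: 32 × £6,650 = £212,800
Remaining days: (87 − 32) × £15,750 = £866,250
Accrued per-day damages: £212,800 + £866,250 = £1,079,050
Less amount previously paid: £1,079,050 − £214,380 = £864,670
Cap: 20% of £1,397,000 = £279,400
Cap at £279,400: £864,670 exceeds the cap → £279,400

£279,400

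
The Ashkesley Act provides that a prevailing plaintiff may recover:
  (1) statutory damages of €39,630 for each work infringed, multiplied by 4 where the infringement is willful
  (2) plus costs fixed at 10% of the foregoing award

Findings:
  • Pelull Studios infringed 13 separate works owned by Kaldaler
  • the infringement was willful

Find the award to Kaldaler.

Statutory damages: 13 × €39,630 = €515,190
Multiplied by 4: 4 × €515,190 = €2,060,760
Costs: 10% of €2,060,760 = €206,076
Award plus costs: €2,060,760 + €206,076 = €2,266,836

€2,266,836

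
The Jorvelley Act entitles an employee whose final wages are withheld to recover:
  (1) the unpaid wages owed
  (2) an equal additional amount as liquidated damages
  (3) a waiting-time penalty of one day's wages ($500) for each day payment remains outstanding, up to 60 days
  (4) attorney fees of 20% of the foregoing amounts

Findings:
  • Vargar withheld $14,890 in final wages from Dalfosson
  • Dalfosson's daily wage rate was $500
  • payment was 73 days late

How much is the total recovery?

$71,736

Liquidated damages (equal amount): $14,890
Penalty days: min(73, 60) = 60
Waiting-time penalty: 60 × $500 = $30,000
Subtotal: $14,890 + $14,890 + $30,000 = $59,780
Attorney fees: 20% of $59,780 = $11,956
Total award: $59,780 + $11,956 = $71,736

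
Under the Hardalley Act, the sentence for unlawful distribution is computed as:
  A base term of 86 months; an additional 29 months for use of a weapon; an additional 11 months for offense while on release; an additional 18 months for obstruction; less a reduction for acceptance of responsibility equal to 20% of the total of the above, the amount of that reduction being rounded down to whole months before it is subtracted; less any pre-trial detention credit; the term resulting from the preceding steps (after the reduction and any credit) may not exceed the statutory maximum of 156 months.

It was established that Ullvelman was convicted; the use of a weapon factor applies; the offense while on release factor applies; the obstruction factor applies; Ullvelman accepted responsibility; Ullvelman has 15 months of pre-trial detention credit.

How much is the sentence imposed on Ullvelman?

101 months

Use of a weapon enhancement: +29 months
Offense while on release enhancement: +11 months
Obstruction enhancement: +18 months
Adjusted term: 86 months + 29 months + 11 months + 18 months = 144 months
Acceptance of responsibility reduction: 20% of 144 months = 28 months (rounded down)
After reduction: 144 − 28 = 116 months
Less pre-trial detention credit: 116 months − 15 months = 101 months
Cap at 156 months: 101 months is within the cap, no reduction.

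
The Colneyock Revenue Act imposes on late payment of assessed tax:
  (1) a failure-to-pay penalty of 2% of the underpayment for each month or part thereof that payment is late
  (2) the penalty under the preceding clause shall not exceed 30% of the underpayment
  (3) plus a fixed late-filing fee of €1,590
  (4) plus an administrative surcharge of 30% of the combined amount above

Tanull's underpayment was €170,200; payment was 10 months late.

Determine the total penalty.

Accrued rate: 2% × 10 = 20%, capped at 30% → 20%
Failure-to-pay penalty: 20% of €170,200 = €34,040
Penalty before surcharge: €34,040 + €1,590 = €35,630
Administrative surcharge: 30% of €35,630 = €10,689
Total penalty: €35,630 + €10,689 = €46,319

Penalty: €46,319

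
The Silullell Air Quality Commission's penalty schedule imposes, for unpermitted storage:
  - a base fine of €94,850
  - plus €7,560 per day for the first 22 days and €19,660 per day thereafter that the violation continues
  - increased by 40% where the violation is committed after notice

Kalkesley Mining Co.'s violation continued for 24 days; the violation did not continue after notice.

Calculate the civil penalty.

Civil penalty: €300,490

First 22 days: 22 × €7,560 = €166,320
Remaining days: (24 − 22) × €19,660 = €39,320
Per-day component: €166,320 + €39,320 = €205,640
Base plus per-day: €94,850 + €205,640 = €300,490
The violation did not continue after notice: no 40% increase.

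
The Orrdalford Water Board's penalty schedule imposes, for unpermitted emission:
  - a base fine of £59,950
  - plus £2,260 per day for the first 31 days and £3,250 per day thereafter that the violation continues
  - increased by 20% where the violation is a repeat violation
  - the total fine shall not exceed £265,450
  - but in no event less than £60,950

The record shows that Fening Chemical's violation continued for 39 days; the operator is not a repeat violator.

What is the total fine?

First 31 days: 31 × £2,260 = £70,060
Remaining days: (39 − 31) × £3,250 = £26,000
Per-day component: £70,060 + £26,000 = £96,060
Base plus per-day: £59,950 + £96,060 = £156,010
The operator is not a repeat violator: no 20% increase.
Cap at £265,450: £156,010 is within the cap, no reduction.
Minimum £60,950: £156,010 meets the minimum, no increase.

£156,010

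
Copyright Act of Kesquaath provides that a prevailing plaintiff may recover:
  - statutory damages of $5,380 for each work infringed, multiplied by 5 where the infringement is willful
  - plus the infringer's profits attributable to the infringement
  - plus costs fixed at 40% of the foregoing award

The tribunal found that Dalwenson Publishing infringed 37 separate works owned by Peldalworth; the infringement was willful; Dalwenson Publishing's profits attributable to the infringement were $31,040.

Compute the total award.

Statutory damages: 37 × $5,380 = $199,060
Multiplied by 5: 5 × $199,060 = $995,300
Combined award: $995,300 + $31,040 = $1,026,340
Costs: 40% of $1,026,340 = $410,536
Award plus costs: $1,026,340 + $410,536 = $1,436,876

Award: $1,436,876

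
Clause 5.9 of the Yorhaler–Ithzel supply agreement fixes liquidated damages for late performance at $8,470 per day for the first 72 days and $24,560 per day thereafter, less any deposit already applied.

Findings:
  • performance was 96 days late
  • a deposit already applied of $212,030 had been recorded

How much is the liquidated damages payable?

First 72 days: 72 × $8,470 = $609,840
Remaining days: (96 − 72) × $24,560 = $589,440
Accrued per-day damages: $609,840 + $589,440 = $1,199,280
Less deposit already applied: $1,199,280 − $212,030 = $987,250

$987,250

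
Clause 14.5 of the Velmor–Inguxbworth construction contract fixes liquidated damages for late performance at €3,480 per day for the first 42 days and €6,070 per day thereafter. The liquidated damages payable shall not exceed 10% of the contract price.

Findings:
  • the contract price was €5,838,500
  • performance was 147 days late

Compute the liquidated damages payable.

First 42 days: 42 × €3,480 = €146,160
Remaining days: (147 − 42) × €6,070 = €637,350
Accrued per-day damages: €146,160 + €637,350 = €783,510
Cap: 10% of €5,838,500 = €583,850
Cap at €583,850: €783,510 exceeds the cap → €583,850

€583,850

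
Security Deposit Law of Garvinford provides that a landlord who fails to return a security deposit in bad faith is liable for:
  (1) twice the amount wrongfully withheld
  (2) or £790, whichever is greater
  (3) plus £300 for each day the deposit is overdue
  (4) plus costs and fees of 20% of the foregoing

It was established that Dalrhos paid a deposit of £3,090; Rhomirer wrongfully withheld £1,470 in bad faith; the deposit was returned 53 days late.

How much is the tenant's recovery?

Doubled: 2 × £1,470 = £2,940
Minimum £790: £2,940 meets the minimum, no increase.
Late-return penalty: 53 × £300 = £15,900
Damages plus late penalty: £2,940 + £15,900 = £18,840
Costs and fees: 20% of £18,840 = £3,768
Total recovery: £18,840 + £3,768 = £22,608

Recovery: £22,608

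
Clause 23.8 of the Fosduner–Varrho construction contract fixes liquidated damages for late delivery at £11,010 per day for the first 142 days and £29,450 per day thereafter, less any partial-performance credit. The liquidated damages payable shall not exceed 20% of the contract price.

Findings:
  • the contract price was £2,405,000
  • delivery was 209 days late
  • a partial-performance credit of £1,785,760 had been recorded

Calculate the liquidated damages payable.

First 142 days: 142 × £11,010 = £1,563,420
Remaining days: (209 − 142) × £29,450 = £1,973,150
Accrued per-day damages: £1,563,420 + £1,973,150 = £3,536,570
Less partial-performance credit: £3,536,570 − £1,785,760 = £1,750,810
Cap: 20% of £2,405,000 = £481,000
Cap at £481,000: £1,750,810 exceeds the cap → £481,000

Liquidated damages: £481,000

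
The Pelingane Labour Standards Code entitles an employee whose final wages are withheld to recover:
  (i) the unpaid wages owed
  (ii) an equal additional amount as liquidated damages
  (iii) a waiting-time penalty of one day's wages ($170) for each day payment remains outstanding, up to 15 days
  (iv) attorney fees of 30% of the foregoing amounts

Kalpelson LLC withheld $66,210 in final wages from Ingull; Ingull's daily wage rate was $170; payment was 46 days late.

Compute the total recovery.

Liquidated damages (equal amount): $66,210
Penalty days: min(46, 15) = 15
Waiting-time penalty: 15 × $170 = $2,550
Subtotal: $66,210 + $66,210 + $2,550 = $134,970
Attorney fees: 30% of $134,970 = $40,491
Total award: $134,970 + $40,491 = $175,461

$175,461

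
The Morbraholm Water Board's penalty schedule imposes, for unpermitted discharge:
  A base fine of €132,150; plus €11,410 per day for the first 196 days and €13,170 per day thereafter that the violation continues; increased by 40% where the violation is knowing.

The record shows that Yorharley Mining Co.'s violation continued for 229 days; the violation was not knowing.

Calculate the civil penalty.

€2,803,120

First 196 days: 196 × €11,410 = €2,236,360
Remaining days: (229 − 196) × €13,170 = €434,610
Per-day component: €2,236,360 + €434,610 = €2,670,970
Base plus per-day: €132,150 + €2,670,970 = €2,803,120
The violation was not knowing: no 40% increase.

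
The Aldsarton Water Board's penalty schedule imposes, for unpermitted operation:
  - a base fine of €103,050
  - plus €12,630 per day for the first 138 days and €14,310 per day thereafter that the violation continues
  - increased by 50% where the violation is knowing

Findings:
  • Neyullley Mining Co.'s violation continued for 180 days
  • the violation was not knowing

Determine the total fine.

€2,447,010

First 138 days: 138 × €12,630 = €1,742,940
Remaining days: (180 − 138) × €14,310 = €601,020
Per-day component: €1,742,940 + €601,020 = €2,343,960
Base plus per-day: €103,050 + €2,343,960 = €2,447,010
The violation was not knowing: no 50% increase.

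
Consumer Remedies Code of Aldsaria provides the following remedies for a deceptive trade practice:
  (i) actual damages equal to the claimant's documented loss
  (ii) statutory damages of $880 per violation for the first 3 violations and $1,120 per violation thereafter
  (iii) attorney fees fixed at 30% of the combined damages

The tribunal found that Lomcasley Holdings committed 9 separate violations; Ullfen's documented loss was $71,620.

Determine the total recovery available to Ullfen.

First 3 violations: 3 × $880 = $2,640
Remaining violations: (9 − 3) × $1,120 = $6,720
Statutory damages: $2,640 + $6,720 = $9,360
Combined damages: $71,620 + $9,360 = $80,980
Attorney fees: 30% of $80,980 = $24,294
Total recovery: $80,980 + $24,294 = $105,274

$105,274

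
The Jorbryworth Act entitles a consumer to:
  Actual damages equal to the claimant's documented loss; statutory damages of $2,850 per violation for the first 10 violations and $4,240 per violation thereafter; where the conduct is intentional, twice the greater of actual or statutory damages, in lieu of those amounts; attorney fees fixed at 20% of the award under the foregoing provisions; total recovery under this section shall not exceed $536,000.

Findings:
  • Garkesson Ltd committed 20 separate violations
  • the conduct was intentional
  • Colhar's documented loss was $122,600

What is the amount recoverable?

First 10 violations: 10 × $2,850 = $28,500
Remaining violations: (20 − 10) × $4,240 = $42,400
Statutory damages: $28,500 + $42,400 = $70,900
Greater of actual damages ($122,600) or statutory damages ($70,900): $122,600
Doubled: 2 × $122,600 = $245,200
Attorney fees: 20% of $245,200 = $49,040
Total before cap: $245,200 + $49,040 = $294,240
Cap at $536,000: $294,240 is within the cap, no reduction.

$294,240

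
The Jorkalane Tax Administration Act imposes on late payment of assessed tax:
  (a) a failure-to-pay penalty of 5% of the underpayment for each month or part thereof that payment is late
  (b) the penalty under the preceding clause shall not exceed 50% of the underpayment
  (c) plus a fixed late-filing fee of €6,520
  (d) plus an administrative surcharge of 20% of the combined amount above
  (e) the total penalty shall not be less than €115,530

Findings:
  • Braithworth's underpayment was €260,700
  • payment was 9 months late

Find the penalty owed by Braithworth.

€148,602

Accrued rate: 5% × 9 = 45%, capped at 50% → 45%
Failure-to-pay penalty: 45% of €260,700 = €117,315
Penalty before surcharge: €117,315 + €6,520 = €123,835
Administrative surcharge: 20% of €123,835 = €24,767
Total penalty: €123,835 + €24,767 = €148,602
Minimum €115,530: €148,602 meets the minimum, no increase.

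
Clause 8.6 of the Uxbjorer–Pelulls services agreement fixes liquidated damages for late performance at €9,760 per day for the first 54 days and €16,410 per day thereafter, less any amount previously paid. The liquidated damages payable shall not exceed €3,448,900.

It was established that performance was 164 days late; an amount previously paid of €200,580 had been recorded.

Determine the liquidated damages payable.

First 54 days: 54 × €9,760 = €527,040
Remaining days: (164 − 54) × €16,410 = €1,805,100
Accrued per-day damages: €527,040 + €1,805,100 = €2,332,140
Less amount previously paid: €2,332,140 − €200,580 = €2,131,560
Cap at €3,448,900: €2,131,560 is within the cap, no reduction.

€2,131,560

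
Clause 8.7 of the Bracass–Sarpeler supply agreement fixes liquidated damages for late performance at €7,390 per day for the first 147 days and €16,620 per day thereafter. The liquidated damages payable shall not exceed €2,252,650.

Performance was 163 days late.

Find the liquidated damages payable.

€1,352,250

First 147 days: 147 × €7,390 = €1,086,330
Remaining days: (163 − 147) × €16,620 = €265,920
Accrued per-day damages: €1,086,330 + €265,920 = €1,352,250
Cap at €2,252,650: €1,352,250 is within the cap, no reduction.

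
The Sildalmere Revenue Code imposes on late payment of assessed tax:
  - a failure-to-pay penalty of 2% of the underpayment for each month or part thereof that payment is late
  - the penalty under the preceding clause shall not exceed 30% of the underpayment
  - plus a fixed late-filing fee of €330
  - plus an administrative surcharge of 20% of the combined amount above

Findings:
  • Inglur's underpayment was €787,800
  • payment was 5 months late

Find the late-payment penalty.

€94,932

Accrued rate: 2% × 5 = 10%, capped at 30% → 10%
Failure-to-pay penalty: 10% of €787,800 = €78,780
Penalty before surcharge: €78,780 + €330 = €79,110
Administrative surcharge: 20% of €79,110 = €15,822
Total penalty: €79,110 + €15,822 = €94,932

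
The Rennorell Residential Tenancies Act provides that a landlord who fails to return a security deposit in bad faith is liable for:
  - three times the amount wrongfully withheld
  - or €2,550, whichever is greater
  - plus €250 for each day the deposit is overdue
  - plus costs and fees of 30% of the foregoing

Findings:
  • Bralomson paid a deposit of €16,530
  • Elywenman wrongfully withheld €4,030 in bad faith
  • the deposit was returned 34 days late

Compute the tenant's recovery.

Trebled: 3 × €4,030 = €12,090
Minimum €2,550: €12,090 meets the minimum, no increase.
Late-return penalty: 34 × €250 = €8,500
Damages plus late penalty: €12,090 + €8,500 = €20,590
Costs and fees: 30% of €20,590 = €6,177
Total recovery: €20,590 + €6,177 = €26,767

€26,767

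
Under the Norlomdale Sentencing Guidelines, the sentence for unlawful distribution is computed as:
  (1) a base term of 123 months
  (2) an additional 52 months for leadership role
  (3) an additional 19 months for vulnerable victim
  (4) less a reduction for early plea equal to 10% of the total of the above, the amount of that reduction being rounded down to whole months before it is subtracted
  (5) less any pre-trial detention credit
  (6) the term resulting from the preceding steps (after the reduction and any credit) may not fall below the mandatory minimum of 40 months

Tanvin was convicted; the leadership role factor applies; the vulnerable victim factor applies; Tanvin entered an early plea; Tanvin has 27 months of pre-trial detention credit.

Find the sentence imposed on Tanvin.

Leadership role enhancement: +52 months
Vulnerable victim enhancement: +19 months
Adjusted term: 123 months + 52 months + 19 months = 194 months
Early plea reduction: 10% of 194 months = 19 months (rounded down)
After reduction: 194 − 19 = 175 months
Less pre-trial detention credit: 175 months − 27 months = 148 months
Minimum 40 months: 148 months meets the minimum, no increase.

148 months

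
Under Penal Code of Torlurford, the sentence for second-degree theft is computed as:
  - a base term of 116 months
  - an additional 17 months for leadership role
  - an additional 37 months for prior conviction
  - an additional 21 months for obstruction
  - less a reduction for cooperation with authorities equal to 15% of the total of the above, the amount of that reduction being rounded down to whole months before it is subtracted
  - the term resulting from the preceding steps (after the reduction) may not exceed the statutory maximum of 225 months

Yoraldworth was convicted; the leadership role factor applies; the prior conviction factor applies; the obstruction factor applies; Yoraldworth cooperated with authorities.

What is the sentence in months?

Leadership role enhancement: +17 months
Prior conviction enhancement: +37 months
Obstruction enhancement: +21 months
Adjusted term: 116 months + 17 months + 37 months + 21 months = 191 months
Cooperation with authorities reduction: 15% of 191 months = 28 months (rounded down)
After reduction: 191 − 28 = 163 months
Cap at 225 months: 163 months is within the cap, no reduction.

163 months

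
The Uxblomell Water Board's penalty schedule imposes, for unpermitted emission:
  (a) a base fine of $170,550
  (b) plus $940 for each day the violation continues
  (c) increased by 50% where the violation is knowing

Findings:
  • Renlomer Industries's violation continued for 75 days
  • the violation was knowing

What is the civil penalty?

$361,575

Per-day component: 75 × $940 = $70,500
Base plus per-day: $170,550 + $70,500 = $241,050
Enhancement: 50% of $241,050 = $120,525
Enhanced fine: $241,050 + $120,525 = $361,575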